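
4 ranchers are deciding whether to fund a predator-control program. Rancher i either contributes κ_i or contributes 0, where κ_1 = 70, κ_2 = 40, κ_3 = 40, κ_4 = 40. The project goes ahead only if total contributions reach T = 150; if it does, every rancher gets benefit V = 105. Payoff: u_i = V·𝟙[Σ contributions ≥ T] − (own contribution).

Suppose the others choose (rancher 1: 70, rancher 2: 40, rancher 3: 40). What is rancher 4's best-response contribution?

0

Others' total = 150 ≥ 150; contributing adds cost 40 for no extra benefit.
Best response: 0.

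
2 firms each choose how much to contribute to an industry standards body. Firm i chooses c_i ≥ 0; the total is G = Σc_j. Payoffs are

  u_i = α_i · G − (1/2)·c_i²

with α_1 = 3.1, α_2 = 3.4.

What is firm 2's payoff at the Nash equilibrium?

16.32

Firm i's FOC: ∂u_i/∂c_i = α_i − c_i = 0, so c_i* = α_i.
NE contributions = (3.1, 3.4); G = 6.5.
u_2 = α_2·G − ½·(c_2)² = 3.4·6.5 − ½·3.4² = 16.32.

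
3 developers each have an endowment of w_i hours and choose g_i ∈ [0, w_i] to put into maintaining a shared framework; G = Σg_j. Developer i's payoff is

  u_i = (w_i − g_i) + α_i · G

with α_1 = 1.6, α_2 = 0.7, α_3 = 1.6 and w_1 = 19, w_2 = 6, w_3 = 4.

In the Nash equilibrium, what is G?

∂u_i/∂g_i = α_i − 1, so developer i contributes w_i if α_i > 1, else 0.
α_i > 1 for i ∈ {1, 3}; NE contributions (19, 0, 4), G = 23.

23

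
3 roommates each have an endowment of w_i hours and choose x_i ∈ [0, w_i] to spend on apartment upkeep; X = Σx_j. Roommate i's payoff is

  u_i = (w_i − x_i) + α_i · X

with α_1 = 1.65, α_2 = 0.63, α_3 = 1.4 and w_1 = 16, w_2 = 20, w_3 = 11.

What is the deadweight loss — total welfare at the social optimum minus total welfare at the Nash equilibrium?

∂u_i/∂x_i = α_i − 1, so roommate i contributes w_i if α_i > 1, else 0.
α_i > 1 for i ∈ {1, 3}; NE contributions (16, 0, 11), X = 27.
W^NE = Σw_i − X^NE + (Σα_i)·X^NE = 47 + 2.68·27 = 119.36.
Planner: ∂(Σu_j)/∂x_i = Σα_j − 1 = 2.68 > 0, so everyone contributes w_i; X^SO = 47, W^SO = 47 + 2.68·47 = 172.96.
Deadweight loss = 53.6.

53.6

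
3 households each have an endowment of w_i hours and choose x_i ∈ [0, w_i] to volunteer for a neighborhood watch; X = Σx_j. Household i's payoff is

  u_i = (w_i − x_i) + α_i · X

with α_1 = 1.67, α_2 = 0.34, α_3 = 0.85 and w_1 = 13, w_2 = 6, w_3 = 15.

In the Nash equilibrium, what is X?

∂u_i/∂x_i = α_i − 1, so household i contributes w_i if α_i > 1, else 0.
α_i > 1 for i ∈ {1}; NE contributions (13, 0, 0), X = 13.

13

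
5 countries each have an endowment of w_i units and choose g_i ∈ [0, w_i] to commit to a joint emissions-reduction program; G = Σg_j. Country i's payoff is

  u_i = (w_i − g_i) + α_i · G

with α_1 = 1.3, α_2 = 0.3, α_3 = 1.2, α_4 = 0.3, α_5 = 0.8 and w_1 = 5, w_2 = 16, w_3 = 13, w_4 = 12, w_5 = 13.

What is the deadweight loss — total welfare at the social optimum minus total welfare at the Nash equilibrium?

118.9

∂u_i/∂g_i = α_i − 1, so country i contributes w_i if α_i > 1, else 0.
α_i > 1 for i ∈ {1, 3}; NE contributions (5, 0, 13, 0, 0), G = 18.
W^NE = Σw_i − G^NE + (Σα_i)·G^NE = 59 + 2.9·18 = 111.2.
Planner: ∂(Σu_j)/∂g_i = Σα_j − 1 = 2.9 > 0, so everyone contributes w_i; G^SO = 59, W^SO = 59 + 2.9·59 = 230.1.
Deadweight loss = 118.9.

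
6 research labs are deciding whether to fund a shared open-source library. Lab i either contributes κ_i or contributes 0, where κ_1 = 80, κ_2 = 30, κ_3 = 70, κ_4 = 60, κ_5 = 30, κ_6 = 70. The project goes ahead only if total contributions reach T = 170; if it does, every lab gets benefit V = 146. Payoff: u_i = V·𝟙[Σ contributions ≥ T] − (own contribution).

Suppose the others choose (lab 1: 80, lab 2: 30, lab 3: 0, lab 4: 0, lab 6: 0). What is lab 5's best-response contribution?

Others' total = 110. Even contributing 30 gives 140 < 170: no benefit either way.
Best response: 0.

0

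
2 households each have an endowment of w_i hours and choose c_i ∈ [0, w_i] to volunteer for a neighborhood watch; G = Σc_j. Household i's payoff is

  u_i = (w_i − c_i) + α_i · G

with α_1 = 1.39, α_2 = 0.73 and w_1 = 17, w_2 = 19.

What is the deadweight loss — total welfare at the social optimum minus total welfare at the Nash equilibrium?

∂u_i/∂c_i = α_i − 1, so household i contributes w_i if α_i > 1, else 0.
α_i > 1 for i ∈ {1}; NE contributions (17, 0), G = 17.
W^NE = Σw_i − G^NE + (Σα_i)·G^NE = 36 + 1.12·17 = 55.04.
Planner: ∂(Σu_j)/∂c_i = Σα_j − 1 = 1.12 > 0, so everyone contributes w_i; G^SO = 36, W^SO = 36 + 1.12·36 = 76.32.
Deadweight loss = 21.28.

21.28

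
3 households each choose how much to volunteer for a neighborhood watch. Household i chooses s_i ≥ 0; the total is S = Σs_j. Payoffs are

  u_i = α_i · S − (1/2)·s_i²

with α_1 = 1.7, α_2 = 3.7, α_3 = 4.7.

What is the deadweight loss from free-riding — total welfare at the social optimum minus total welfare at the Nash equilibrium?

70.34

Household i's FOC: ∂u_i/∂s_i = α_i − s_i = 0, so s_i* = α_i.
NE contributions = (1.7, 3.7, 4.7); S = 10.1.
W^NE = (Σα)·S − ½Σα_i² = 10.1² − ½·38.67 = 82.675.
Planner sets s_i = Σα_j = 10.1 for every i, so S^SO = 3·10.1 = 30.3.
W^SO = (Σα)·S^SO − ½·3·(Σα)² = (3/2)·10.1² = 153.015.
Deadweight loss = W^SO − W^NE = 70.34.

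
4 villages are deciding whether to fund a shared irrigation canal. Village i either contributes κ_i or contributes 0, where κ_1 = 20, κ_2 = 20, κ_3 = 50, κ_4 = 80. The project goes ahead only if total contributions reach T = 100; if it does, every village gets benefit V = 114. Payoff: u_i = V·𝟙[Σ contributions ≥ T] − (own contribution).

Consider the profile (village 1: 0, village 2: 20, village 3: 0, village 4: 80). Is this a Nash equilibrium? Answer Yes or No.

Yes

Total = 100 ≥ 100: provided.
Village 1 (pledges 0, payoff 114): pledging 20 → total 120, payoff 94. No gain.
Village 2 (pledges 20, payoff 94): dropping to 0 → total 80, payoff 0. No gain.
Village 3 (pledges 0, payoff 114): pledging 50 → total 150, payoff 64. No gain.
Village 4 (pledges 80, payoff 34): dropping to 0 → total 20, payoff 0. No gain.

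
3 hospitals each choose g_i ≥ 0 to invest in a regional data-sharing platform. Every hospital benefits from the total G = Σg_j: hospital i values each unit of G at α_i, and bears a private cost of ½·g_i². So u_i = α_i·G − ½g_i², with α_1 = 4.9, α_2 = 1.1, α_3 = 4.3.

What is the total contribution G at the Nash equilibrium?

Hospital i's FOC: ∂u_i/∂g_i = α_i − g_i = 0, so g_i* = α_i.
NE contributions = (4.9, 1.1, 4.3); G = 10.3.

10.3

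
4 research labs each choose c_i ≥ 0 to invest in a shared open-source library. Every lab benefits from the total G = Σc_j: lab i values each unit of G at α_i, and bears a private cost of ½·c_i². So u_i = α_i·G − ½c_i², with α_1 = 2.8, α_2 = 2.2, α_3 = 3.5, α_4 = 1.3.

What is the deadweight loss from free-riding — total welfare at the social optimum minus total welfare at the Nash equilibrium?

109.35

Lab i's FOC: ∂u_i/∂c_i = α_i − c_i = 0, so c_i* = α_i.
NE contributions = (2.8, 2.2, 3.5, 1.3); G = 9.8.
W^NE = (Σα)·G − ½Σα_i² = 9.8² − ½·26.62 = 82.73.
Planner sets c_i = Σα_j = 9.8 for every i, so G^SO = 4·9.8 = 39.2.
W^SO = (Σα)·G^SO − ½·4·(Σα)² = (4/2)·9.8² = 192.08.
Deadweight loss = W^SO − W^NE = 109.35.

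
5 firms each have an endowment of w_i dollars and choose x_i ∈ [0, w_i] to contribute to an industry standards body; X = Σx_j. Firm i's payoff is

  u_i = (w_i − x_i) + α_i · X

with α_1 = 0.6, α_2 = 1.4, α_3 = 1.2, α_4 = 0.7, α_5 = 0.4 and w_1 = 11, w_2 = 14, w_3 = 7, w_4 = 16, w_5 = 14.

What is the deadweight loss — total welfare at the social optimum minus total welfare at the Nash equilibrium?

∂u_i/∂x_i = α_i − 1, so firm i contributes w_i if α_i > 1, else 0.
α_i > 1 for i ∈ {2, 3}; NE contributions (0, 14, 7, 0, 0), X = 21.
W^NE = Σw_i − X^NE + (Σα_i)·X^NE = 62 + 3.3·21 = 131.3.
Planner: ∂(Σu_j)/∂x_i = Σα_j − 1 = 3.3 > 0, so everyone contributes w_i; X^SO = 62, W^SO = 62 + 3.3·62 = 266.6.
Deadweight loss = 135.3.

135.3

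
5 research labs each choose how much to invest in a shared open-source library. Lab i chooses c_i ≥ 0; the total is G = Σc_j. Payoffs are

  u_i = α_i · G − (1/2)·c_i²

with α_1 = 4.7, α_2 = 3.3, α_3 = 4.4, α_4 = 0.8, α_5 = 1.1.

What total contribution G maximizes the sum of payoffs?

Planner FOC: ∂(Σu_j)/∂c_i = (Σα_j) − c_i = 0, so c_i^SO = Σα_j = 14.3 for every i; G^SO = 71.5.

71.5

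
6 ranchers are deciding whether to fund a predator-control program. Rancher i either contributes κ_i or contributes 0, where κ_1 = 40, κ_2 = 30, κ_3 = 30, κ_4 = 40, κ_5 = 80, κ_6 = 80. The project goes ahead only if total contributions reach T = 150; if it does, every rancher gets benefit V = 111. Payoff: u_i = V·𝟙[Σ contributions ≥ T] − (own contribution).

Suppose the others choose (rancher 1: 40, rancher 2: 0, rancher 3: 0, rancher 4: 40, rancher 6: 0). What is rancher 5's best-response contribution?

80

Others' total = 80. Contributing 80 brings total to 160 ≥ 150: gain V − κ_5 = 31.
Best response: 80.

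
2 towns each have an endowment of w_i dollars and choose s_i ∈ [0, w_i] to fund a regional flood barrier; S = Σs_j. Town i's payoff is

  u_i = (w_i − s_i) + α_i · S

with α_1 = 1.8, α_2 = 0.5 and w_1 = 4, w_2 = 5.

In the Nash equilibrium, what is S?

∂u_i/∂s_i = α_i − 1, so town i contributes w_i if α_i > 1, else 0.
α_i > 1 for i ∈ {1}; NE contributions (4, 0), S = 4.

4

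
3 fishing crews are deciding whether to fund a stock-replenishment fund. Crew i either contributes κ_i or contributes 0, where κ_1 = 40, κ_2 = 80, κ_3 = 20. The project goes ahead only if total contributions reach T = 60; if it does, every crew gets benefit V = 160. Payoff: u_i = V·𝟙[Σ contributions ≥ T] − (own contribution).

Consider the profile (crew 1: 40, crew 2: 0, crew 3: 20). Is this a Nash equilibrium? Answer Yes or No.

Yes

Total = 60 ≥ 60: provided.
Crew 1 (pledges 40, payoff 120): dropping to 0 → total 20, payoff 0. No gain.
Crew 2 (pledges 0, payoff 160): pledging 80 → total 140, payoff 80. No gain.
Crew 3 (pledges 20, payoff 140): dropping to 0 → total 40, payoff 0. No gain.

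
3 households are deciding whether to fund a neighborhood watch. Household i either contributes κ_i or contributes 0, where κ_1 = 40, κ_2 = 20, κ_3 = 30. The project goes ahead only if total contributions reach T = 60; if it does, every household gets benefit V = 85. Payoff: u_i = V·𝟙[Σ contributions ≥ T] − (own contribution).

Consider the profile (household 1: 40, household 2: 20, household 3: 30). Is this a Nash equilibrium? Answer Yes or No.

Total = 90 ≥ 60: provided.
Household 1 (pledges 40, payoff 45): dropping to 0 → total 50, payoff 0. No gain.
Household 2 (pledges 20, payoff 65): dropping to 0 → total 70, payoff 85. Profitable deviation.

No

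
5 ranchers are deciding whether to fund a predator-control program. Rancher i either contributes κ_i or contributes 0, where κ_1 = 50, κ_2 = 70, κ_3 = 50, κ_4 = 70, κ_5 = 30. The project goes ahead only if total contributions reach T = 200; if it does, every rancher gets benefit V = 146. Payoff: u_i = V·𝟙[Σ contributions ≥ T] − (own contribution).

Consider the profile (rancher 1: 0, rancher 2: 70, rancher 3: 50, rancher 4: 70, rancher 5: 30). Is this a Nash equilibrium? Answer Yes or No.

Yes

Total = 220 ≥ 200: provided.
Rancher 1 (pledges 0, payoff 146): pledging 50 → total 270, payoff 96. No gain.
Rancher 2 (pledges 70, payoff 76): dropping to 0 → total 150, payoff 0. No gain.
Rancher 3 (pledges 50, payoff 96): dropping to 0 → total 170, payoff 0. No gain.
Rancher 4 (pledges 70, payoff 76): dropping to 0 → total 150, payoff 0. No gain.
Rancher 5 (pledges 30, payoff 116): dropping to 0 → total 190, payoff 0. No gain.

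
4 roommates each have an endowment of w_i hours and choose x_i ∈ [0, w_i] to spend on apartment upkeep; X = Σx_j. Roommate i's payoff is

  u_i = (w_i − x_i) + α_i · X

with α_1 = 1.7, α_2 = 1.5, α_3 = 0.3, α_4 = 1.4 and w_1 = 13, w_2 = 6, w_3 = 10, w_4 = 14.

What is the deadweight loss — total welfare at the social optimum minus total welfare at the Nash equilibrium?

39

∂u_i/∂x_i = α_i − 1, so roommate i contributes w_i if α_i > 1, else 0.
α_i > 1 for i ∈ {1, 2, 4}; NE contributions (13, 6, 0, 14), X = 33.
W^NE = Σw_i − X^NE + (Σα_i)·X^NE = 43 + 3.9·33 = 171.7.
Planner: ∂(Σu_j)/∂x_i = Σα_j − 1 = 3.9 > 0, so everyone contributes w_i; X^SO = 43, W^SO = 43 + 3.9·43 = 210.7.
Deadweight loss = 39.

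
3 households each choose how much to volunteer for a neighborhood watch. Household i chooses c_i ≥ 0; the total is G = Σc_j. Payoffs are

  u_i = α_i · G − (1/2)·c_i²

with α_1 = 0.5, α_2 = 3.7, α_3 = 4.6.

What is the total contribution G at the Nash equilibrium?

8.8

Household i's FOC: ∂u_i/∂c_i = α_i − c_i = 0, so c_i* = α_i.
NE contributions = (0.5, 3.7, 4.6); G = 8.8.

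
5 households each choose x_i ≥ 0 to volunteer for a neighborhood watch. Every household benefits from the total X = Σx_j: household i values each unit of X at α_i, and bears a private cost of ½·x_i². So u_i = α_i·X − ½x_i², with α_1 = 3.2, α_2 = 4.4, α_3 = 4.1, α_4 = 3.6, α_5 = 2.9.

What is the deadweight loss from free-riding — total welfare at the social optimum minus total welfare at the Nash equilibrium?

Household i's FOC: ∂u_i/∂x_i = α_i − x_i = 0, so x_i* = α_i.
NE contributions = (3.2, 4.4, 4.1, 3.6, 2.9); X = 18.2.
W^NE = (Σα)·X − ½Σα_i² = 18.2² − ½·67.78 = 297.35.
Planner sets x_i = Σα_j = 18.2 for every i, so X^SO = 5·18.2 = 91.
W^SO = (Σα)·X^SO − ½·5·(Σα)² = (5/2)·18.2² = 828.1.
Deadweight loss = W^SO − W^NE = 530.75.

530.75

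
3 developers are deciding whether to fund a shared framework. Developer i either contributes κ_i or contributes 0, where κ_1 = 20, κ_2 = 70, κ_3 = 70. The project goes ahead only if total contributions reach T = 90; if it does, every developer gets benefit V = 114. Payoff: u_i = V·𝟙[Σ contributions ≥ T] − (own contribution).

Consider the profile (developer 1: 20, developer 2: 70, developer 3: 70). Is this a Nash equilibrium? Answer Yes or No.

Total = 160 ≥ 90: provided.
Developer 1 (pledges 20, payoff 94): dropping to 0 → total 140, payoff 114. Profitable deviation.

No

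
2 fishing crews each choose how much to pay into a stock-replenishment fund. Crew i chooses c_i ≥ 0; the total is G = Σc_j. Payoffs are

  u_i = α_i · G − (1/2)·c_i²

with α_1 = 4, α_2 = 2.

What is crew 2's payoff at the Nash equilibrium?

Crew i's FOC: ∂u_i/∂c_i = α_i − c_i = 0, so c_i* = α_i.
NE contributions = (4, 2); G = 6.
u_2 = α_2·G − ½·(c_2)² = 2·6 − ½·2² = 10.

10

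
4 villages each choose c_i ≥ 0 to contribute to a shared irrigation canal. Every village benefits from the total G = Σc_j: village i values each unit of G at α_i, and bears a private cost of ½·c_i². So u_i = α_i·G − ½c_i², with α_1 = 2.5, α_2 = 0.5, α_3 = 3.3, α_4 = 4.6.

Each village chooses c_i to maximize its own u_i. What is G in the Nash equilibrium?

Village i's FOC: ∂u_i/∂c_i = α_i − c_i = 0, so c_i* = α_i.
NE contributions = (2.5, 0.5, 3.3, 4.6); G = 10.9.

10.9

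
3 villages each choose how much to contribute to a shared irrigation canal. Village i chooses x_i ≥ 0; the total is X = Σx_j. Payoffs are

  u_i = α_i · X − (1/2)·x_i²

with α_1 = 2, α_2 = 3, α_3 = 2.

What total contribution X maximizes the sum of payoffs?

21

Planner FOC: ∂(Σu_j)/∂x_i = (Σα_j) − x_i = 0, so x_i^SO = Σα_j = 7 for every i; X^SO = 21.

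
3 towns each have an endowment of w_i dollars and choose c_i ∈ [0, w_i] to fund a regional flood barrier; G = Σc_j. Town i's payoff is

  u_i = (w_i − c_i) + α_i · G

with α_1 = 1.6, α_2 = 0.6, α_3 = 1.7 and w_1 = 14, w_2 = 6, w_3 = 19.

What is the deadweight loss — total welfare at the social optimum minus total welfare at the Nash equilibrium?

∂u_i/∂c_i = α_i − 1, so town i contributes w_i if α_i > 1, else 0.
α_i > 1 for i ∈ {1, 3}; NE contributions (14, 0, 19), G = 33.
W^NE = Σw_i − G^NE + (Σα_i)·G^NE = 39 + 2.9·33 = 134.7.
Planner: ∂(Σu_j)/∂c_i = Σα_j − 1 = 2.9 > 0, so everyone contributes w_i; G^SO = 39, W^SO = 39 + 2.9·39 = 152.1.
Deadweight loss = 17.4.

17.4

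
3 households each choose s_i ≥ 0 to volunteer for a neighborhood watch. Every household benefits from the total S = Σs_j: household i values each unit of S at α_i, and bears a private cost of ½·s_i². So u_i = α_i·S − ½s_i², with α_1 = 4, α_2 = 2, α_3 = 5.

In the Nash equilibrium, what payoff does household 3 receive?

Household i's FOC: ∂u_i/∂s_i = α_i − s_i = 0, so s_i* = α_i.
NE contributions = (4, 2, 5); S = 11.
u_3 = α_3·S − ½·(s_3)² = 5·11 − ½·5² = 42.5.

42.5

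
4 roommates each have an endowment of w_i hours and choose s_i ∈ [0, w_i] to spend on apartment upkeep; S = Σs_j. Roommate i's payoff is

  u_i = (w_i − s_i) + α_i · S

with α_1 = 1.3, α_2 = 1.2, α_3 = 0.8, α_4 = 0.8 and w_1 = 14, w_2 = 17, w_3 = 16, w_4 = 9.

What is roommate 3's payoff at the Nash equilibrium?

∂u_i/∂s_i = α_i − 1, so roommate i contributes w_i if α_i > 1, else 0.
α_i > 1 for i ∈ {1, 2}; NE contributions (14, 17, 0, 0), S = 31.
u_3 = (16 − 0) + 0.8·31 = 40.8.

40.8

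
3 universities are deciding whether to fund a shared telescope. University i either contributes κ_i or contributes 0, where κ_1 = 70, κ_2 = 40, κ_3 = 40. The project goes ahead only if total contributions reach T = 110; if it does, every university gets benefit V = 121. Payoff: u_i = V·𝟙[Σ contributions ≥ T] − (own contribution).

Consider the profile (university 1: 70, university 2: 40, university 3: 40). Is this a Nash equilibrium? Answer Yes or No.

Total = 150 ≥ 110: provided.
University 1 (pledges 70, payoff 51): dropping to 0 → total 80, payoff 0. No gain.
University 2 (pledges 40, payoff 81): dropping to 0 → total 110, payoff 121. Profitable deviation.

No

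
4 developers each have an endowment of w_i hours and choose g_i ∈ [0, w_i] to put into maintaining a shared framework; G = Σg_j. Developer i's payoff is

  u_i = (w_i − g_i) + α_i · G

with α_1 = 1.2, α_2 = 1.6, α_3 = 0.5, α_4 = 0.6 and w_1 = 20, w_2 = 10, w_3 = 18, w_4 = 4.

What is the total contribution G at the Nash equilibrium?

30

∂u_i/∂g_i = α_i − 1, so developer i contributes w_i if α_i > 1, else 0.
α_i > 1 for i ∈ {1, 2}; NE contributions (20, 10, 0, 0), G = 30.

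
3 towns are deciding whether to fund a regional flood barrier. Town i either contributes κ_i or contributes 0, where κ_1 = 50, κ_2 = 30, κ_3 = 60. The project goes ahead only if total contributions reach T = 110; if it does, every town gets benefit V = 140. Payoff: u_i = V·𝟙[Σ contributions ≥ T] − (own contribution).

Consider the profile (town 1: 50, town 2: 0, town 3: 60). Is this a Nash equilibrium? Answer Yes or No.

Total = 110 ≥ 110: provided.
Town 1 (pledges 50, payoff 90): dropping to 0 → total 60, payoff 0. No gain.
Town 2 (pledges 0, payoff 140): pledging 30 → total 140, payoff 110. No gain.
Town 3 (pledges 60, payoff 80): dropping to 0 → total 50, payoff 0. No gain.

Yes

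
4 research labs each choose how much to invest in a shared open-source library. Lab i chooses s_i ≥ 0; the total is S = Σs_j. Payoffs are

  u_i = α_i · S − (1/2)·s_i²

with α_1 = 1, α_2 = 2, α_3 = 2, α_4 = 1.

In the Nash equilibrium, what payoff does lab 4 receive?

5.5

Lab i's FOC: ∂u_i/∂s_i = α_i − s_i = 0, so s_i* = α_i.
NE contributions = (1, 2, 2, 1); S = 6.
u_4 = α_4·S − ½·(s_4)² = 1·6 − ½·1² = 5.5.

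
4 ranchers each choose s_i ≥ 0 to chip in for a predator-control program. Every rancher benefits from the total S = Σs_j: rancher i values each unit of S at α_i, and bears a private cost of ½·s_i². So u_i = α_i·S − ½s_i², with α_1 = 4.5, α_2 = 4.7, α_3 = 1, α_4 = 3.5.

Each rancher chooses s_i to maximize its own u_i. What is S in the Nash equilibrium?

Rancher i's FOC: ∂u_i/∂s_i = α_i − s_i = 0, so s_i* = α_i.
NE contributions = (4.5, 4.7, 1, 3.5); S = 13.7.

13.7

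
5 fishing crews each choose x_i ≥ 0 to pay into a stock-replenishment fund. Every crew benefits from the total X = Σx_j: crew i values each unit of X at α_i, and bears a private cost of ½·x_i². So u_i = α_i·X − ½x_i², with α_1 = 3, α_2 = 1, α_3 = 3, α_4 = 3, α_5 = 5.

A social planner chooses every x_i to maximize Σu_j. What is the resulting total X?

Planner FOC: ∂(Σu_j)/∂x_i = (Σα_j) − x_i = 0, so x_i^SO = Σα_j = 15 for every i; X^SO = 75.

75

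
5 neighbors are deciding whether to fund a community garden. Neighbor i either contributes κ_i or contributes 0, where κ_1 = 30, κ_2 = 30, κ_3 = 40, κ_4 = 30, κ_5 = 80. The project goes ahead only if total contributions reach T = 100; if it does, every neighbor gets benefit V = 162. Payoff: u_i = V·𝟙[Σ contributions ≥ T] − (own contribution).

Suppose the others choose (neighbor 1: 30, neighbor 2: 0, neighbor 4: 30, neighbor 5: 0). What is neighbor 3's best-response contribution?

Others' total = 60. Contributing 40 brings total to 100 ≥ 100: gain V − κ_3 = 122.
Best response: 40.

40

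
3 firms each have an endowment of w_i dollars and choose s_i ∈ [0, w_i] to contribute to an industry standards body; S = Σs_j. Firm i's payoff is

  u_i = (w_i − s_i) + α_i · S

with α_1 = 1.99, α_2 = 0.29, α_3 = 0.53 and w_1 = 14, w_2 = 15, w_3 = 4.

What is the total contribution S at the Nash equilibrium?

14

∂u_i/∂s_i = α_i − 1, so firm i contributes w_i if α_i > 1, else 0.
α_i > 1 for i ∈ {1}; NE contributions (14, 0, 0), S = 14.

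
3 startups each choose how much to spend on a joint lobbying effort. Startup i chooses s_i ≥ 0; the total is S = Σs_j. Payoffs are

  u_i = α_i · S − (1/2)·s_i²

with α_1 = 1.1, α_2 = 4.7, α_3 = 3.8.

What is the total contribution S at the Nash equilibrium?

Startup i's FOC: ∂u_i/∂s_i = α_i − s_i = 0, so s_i* = α_i.
NE contributions = (1.1, 4.7, 3.8); S = 9.6.

9.6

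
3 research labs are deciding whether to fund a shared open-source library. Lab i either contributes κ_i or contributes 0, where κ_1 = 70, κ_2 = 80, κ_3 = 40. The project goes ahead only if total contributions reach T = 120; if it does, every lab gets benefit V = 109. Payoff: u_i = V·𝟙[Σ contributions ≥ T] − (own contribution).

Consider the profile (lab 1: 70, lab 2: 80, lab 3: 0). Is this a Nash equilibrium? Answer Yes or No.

Total = 150 ≥ 120: provided.
Lab 1 (pledges 70, payoff 39): dropping to 0 → total 80, payoff 0. No gain.
Lab 2 (pledges 80, payoff 29): dropping to 0 → total 70, payoff 0. No gain.
Lab 3 (pledges 0, payoff 109): pledging 40 → total 190, payoff 69. No gain.

Yes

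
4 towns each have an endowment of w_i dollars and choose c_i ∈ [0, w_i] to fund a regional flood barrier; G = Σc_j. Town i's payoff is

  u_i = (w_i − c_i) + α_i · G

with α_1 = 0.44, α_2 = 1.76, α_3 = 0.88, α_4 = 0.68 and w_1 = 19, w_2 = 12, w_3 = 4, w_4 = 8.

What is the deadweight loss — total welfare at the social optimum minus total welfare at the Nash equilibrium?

85.56

∂u_i/∂c_i = α_i − 1, so town i contributes w_i if α_i > 1, else 0.
α_i > 1 for i ∈ {2}; NE contributions (0, 12, 0, 0), G = 12.
W^NE = Σw_i − G^NE + (Σα_i)·G^NE = 43 + 2.76·12 = 76.12.
Planner: ∂(Σu_j)/∂c_i = Σα_j − 1 = 2.76 > 0, so everyone contributes w_i; G^SO = 43, W^SO = 43 + 2.76·43 = 161.68.
Deadweight loss = 85.56.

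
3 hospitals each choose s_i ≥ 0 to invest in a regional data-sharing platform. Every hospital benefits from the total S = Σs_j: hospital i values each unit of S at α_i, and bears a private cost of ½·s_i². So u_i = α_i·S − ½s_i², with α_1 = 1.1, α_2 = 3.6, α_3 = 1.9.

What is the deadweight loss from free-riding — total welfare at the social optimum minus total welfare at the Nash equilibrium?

Hospital i's FOC: ∂u_i/∂s_i = α_i − s_i = 0, so s_i* = α_i.
NE contributions = (1.1, 3.6, 1.9); S = 6.6.
W^NE = (Σα)·S − ½Σα_i² = 6.6² − ½·17.78 = 34.67.
Planner sets s_i = Σα_j = 6.6 for every i, so S^SO = 3·6.6 = 19.8.
W^SO = (Σα)·S^SO − ½·3·(Σα)² = (3/2)·6.6² = 65.34.
Deadweight loss = W^SO − W^NE = 30.67.

30.67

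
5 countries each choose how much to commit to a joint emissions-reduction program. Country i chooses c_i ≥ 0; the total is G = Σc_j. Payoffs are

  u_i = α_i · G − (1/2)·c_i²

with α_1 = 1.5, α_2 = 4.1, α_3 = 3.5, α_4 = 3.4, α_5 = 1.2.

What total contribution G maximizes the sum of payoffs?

68.5

Planner FOC: ∂(Σu_j)/∂c_i = (Σα_j) − c_i = 0, so c_i^SO = Σα_j = 13.7 for every i; G^SO = 68.5.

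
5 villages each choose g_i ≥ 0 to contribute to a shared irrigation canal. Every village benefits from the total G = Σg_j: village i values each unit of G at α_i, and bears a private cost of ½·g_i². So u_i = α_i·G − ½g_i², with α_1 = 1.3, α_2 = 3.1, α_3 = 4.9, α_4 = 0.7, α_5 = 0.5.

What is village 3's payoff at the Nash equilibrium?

Village i's FOC: ∂u_i/∂g_i = α_i − g_i = 0, so g_i* = α_i.
NE contributions = (1.3, 3.1, 4.9, 0.7, 0.5); G = 10.5.
u_3 = α_3·G − ½·(g_3)² = 4.9·10.5 − ½·4.9² = 39.445.

39.445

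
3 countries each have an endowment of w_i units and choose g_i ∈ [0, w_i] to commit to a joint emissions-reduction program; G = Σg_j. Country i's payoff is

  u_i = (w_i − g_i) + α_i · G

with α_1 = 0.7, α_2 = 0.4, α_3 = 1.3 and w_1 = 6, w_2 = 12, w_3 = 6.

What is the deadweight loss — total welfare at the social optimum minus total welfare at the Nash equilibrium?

25.2

∂u_i/∂g_i = α_i − 1, so country i contributes w_i if α_i > 1, else 0.
α_i > 1 for i ∈ {3}; NE contributions (0, 0, 6), G = 6.
W^NE = Σw_i − G^NE + (Σα_i)·G^NE = 24 + 1.4·6 = 32.4.
Planner: ∂(Σu_j)/∂g_i = Σα_j − 1 = 1.4 > 0, so everyone contributes w_i; G^SO = 24, W^SO = 24 + 1.4·24 = 57.6.
Deadweight loss = 25.2.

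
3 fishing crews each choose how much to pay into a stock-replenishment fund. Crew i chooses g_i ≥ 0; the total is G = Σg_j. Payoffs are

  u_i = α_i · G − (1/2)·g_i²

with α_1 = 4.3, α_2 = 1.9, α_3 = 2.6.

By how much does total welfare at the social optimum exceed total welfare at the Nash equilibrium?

Crew i's FOC: ∂u_i/∂g_i = α_i − g_i = 0, so g_i* = α_i.
NE contributions = (4.3, 1.9, 2.6); G = 8.8.
W^NE = (Σα)·G − ½Σα_i² = 8.8² − ½·28.86 = 63.01.
Planner sets g_i = Σα_j = 8.8 for every i, so G^SO = 3·8.8 = 26.4.
W^SO = (Σα)·G^SO − ½·3·(Σα)² = (3/2)·8.8² = 116.16.
Deadweight loss = W^SO − W^NE = 53.15.

53.15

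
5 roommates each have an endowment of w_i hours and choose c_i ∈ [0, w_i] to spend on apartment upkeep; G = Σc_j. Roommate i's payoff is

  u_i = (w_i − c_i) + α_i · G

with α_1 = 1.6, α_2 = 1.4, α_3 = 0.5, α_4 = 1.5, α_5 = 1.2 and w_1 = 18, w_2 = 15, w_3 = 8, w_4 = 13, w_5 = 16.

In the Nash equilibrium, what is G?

∂u_i/∂c_i = α_i − 1, so roommate i contributes w_i if α_i > 1, else 0.
α_i > 1 for i ∈ {1, 2, 4, 5}; NE contributions (18, 15, 0, 13, 16), G = 62.

62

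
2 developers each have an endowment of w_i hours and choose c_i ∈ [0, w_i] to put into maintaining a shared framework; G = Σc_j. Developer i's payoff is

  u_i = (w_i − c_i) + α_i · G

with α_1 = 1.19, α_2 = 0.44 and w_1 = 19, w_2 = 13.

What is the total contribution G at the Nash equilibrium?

∂u_i/∂c_i = α_i − 1, so developer i contributes w_i if α_i > 1, else 0.
α_i > 1 for i ∈ {1}; NE contributions (19, 0), G = 19.

19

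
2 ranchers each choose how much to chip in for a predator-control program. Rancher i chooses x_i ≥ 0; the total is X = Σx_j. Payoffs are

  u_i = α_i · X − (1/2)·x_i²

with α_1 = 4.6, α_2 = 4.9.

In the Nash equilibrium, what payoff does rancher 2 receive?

34.545

Rancher i's FOC: ∂u_i/∂x_i = α_i − x_i = 0, so x_i* = α_i.
NE contributions = (4.6, 4.9); X = 9.5.
u_2 = α_2·X − ½·(x_2)² = 4.9·9.5 − ½·4.9² = 34.545.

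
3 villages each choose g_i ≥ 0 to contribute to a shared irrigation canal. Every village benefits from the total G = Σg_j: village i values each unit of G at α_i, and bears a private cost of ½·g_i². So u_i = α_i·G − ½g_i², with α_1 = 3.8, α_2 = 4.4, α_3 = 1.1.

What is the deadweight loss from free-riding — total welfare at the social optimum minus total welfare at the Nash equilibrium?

60.75

Village i's FOC: ∂u_i/∂g_i = α_i − g_i = 0, so g_i* = α_i.
NE contributions = (3.8, 4.4, 1.1); G = 9.3.
W^NE = (Σα)·G − ½Σα_i² = 9.3² − ½·35.01 = 68.985.
Planner sets g_i = Σα_j = 9.3 for every i, so G^SO = 3·9.3 = 27.9.
W^SO = (Σα)·G^SO − ½·3·(Σα)² = (3/2)·9.3² = 129.735.
Deadweight loss = W^SO − W^NE = 60.75.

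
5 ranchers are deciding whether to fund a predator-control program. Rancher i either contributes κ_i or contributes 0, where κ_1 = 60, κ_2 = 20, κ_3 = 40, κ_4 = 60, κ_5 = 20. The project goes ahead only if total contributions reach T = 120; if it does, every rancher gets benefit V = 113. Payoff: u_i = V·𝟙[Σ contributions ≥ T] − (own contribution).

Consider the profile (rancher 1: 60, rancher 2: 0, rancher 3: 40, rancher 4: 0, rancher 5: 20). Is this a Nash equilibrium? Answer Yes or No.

Yes

Total = 120 ≥ 120: provided.
Rancher 1 (pledges 60, payoff 53): dropping to 0 → total 60, payoff 0. No gain.
Rancher 2 (pledges 0, payoff 113): pledging 20 → total 140, payoff 93. No gain.
Rancher 3 (pledges 40, payoff 73): dropping to 0 → total 80, payoff 0. No gain.
Rancher 4 (pledges 0, payoff 113): pledging 60 → total 180, payoff 53. No gain.
Rancher 5 (pledges 20, payoff 93): dropping to 0 → total 100, payoff 0. No gain.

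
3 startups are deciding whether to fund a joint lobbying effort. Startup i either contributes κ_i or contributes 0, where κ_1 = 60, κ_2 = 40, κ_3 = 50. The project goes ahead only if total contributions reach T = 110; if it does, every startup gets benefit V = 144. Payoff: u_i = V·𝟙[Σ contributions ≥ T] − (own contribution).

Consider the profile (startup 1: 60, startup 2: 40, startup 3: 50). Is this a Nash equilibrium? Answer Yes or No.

No

Total = 150 ≥ 110: provided.
Startup 1 (pledges 60, payoff 84): dropping to 0 → total 90, payoff 0. No gain.
Startup 2 (pledges 40, payoff 104): dropping to 0 → total 110, payoff 144. Profitable deviation.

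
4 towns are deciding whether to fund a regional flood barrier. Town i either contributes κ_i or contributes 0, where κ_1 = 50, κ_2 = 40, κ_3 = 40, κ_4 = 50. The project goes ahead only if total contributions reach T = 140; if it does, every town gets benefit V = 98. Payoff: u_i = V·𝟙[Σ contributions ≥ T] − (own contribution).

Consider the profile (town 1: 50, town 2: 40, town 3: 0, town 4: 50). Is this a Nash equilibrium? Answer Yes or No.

Yes

Total = 140 ≥ 140: provided.
Town 1 (pledges 50, payoff 48): dropping to 0 → total 90, payoff 0. No gain.
Town 2 (pledges 40, payoff 58): dropping to 0 → total 100, payoff 0. No gain.
Town 3 (pledges 0, payoff 98): pledging 40 → total 180, payoff 58. No gain.
Town 4 (pledges 50, payoff 48): dropping to 0 → total 90, payoff 0. No gain.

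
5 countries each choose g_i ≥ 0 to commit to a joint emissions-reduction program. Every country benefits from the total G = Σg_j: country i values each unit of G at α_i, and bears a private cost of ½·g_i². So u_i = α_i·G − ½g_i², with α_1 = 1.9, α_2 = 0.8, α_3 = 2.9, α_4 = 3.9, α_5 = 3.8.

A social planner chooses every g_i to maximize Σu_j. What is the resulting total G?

66.5

Planner FOC: ∂(Σu_j)/∂g_i = (Σα_j) − g_i = 0, so g_i^SO = Σα_j = 13.3 for every i; G^SO = 66.5.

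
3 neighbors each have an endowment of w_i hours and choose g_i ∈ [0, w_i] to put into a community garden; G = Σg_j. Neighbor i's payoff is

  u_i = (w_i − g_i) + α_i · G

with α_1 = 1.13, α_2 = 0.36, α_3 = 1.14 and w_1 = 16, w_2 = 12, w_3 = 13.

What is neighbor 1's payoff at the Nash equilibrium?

∂u_i/∂g_i = α_i − 1, so neighbor i contributes w_i if α_i > 1, else 0.
α_i > 1 for i ∈ {1, 3}; NE contributions (16, 0, 13), G = 29.
u_1 = (16 − 16) + 1.13·29 = 32.77.

32.77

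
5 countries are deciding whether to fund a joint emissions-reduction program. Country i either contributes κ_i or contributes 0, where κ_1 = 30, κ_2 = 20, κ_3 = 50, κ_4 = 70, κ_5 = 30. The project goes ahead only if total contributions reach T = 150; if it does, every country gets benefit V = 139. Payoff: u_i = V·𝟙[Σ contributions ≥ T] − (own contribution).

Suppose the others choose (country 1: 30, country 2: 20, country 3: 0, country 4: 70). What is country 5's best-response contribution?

Others' total = 120. Contributing 30 brings total to 150 ≥ 150: gain V − κ_5 = 109.
Best response: 30.

30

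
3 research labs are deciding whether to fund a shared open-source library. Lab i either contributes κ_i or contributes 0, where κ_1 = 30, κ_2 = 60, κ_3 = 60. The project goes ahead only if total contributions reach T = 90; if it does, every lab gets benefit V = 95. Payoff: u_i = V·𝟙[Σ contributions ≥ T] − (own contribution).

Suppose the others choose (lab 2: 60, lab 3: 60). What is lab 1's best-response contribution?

0

Others' total = 120 ≥ 90; contributing adds cost 30 for no extra benefit.
Best response: 0.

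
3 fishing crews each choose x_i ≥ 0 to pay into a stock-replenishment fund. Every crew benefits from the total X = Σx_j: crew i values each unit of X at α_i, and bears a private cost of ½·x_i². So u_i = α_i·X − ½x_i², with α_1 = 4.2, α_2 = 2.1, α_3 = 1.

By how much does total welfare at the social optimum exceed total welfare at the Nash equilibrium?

38.17

Crew i's FOC: ∂u_i/∂x_i = α_i − x_i = 0, so x_i* = α_i.
NE contributions = (4.2, 2.1, 1); X = 7.3.
W^NE = (Σα)·X − ½Σα_i² = 7.3² − ½·23.05 = 41.765.
Planner sets x_i = Σα_j = 7.3 for every i, so X^SO = 3·7.3 = 21.9.
W^SO = (Σα)·X^SO − ½·3·(Σα)² = (3/2)·7.3² = 79.935.
Deadweight loss = W^SO − W^NE = 38.17.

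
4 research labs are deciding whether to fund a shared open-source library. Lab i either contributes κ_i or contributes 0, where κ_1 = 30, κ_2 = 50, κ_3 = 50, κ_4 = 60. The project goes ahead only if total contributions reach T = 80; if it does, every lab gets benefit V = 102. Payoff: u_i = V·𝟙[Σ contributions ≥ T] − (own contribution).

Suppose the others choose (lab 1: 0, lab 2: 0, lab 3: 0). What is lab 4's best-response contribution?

Others' total = 0. Even contributing 60 gives 60 < 80: no benefit either way.
Best response: 0.

0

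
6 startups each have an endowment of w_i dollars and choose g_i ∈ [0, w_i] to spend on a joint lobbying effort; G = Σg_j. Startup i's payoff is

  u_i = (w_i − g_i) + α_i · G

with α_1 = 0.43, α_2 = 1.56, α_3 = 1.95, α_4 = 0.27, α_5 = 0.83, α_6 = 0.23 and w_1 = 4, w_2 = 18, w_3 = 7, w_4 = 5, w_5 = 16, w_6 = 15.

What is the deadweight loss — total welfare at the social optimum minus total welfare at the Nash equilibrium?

170.8

∂u_i/∂g_i = α_i − 1, so startup i contributes w_i if α_i > 1, else 0.
α_i > 1 for i ∈ {2, 3}; NE contributions (0, 18, 7, 0, 0, 0), G = 25.
W^NE = Σw_i − G^NE + (Σα_i)·G^NE = 65 + 4.27·25 = 171.75.
Planner: ∂(Σu_j)/∂g_i = Σα_j − 1 = 4.27 > 0, so everyone contributes w_i; G^SO = 65, W^SO = 65 + 4.27·65 = 342.55.
Deadweight loss = 170.8.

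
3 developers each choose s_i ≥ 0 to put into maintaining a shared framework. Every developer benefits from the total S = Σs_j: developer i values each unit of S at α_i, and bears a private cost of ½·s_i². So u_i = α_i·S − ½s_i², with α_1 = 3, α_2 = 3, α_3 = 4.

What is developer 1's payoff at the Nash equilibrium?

25.5

Developer i's FOC: ∂u_i/∂s_i = α_i − s_i = 0, so s_i* = α_i.
NE contributions = (3, 3, 4); S = 10.
u_1 = α_1·S − ½·(s_1)² = 3·10 − ½·3² = 25.5.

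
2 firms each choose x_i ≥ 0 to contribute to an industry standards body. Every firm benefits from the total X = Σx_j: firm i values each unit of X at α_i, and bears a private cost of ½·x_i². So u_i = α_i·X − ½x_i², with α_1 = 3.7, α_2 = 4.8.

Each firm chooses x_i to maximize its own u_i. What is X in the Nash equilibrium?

Firm i's FOC: ∂u_i/∂x_i = α_i − x_i = 0, so x_i* = α_i.
NE contributions = (3.7, 4.8); X = 8.5.

8.5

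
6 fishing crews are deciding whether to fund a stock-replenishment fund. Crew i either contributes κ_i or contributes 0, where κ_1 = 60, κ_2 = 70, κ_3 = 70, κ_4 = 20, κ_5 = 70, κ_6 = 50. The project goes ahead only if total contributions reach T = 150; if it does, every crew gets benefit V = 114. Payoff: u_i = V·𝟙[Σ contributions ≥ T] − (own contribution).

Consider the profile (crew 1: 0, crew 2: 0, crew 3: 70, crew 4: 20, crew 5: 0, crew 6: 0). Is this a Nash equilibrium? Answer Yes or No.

No

Total = 90 < 150: not provided.
Crew 1 (pledges 0, payoff 0): pledging 60 → total 150, payoff 54. Profitable deviation.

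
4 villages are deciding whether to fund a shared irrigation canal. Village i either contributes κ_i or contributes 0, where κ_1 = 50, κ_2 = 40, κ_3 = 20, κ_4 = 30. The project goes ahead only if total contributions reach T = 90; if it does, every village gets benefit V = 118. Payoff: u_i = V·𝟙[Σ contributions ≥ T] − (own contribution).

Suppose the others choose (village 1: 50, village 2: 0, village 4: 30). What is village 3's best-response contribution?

Others' total = 80. Contributing 20 brings total to 100 ≥ 90: gain V − κ_3 = 98.
Best response: 20.

20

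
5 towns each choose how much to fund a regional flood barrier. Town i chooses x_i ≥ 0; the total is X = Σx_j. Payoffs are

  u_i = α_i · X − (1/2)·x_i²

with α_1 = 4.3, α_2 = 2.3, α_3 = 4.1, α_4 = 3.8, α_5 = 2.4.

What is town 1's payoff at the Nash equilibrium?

63.425

Town i's FOC: ∂u_i/∂x_i = α_i − x_i = 0, so x_i* = α_i.
NE contributions = (4.3, 2.3, 4.1, 3.8, 2.4); X = 16.9.
u_1 = α_1·X − ½·(x_1)² = 4.3·16.9 − ½·4.3² = 63.425.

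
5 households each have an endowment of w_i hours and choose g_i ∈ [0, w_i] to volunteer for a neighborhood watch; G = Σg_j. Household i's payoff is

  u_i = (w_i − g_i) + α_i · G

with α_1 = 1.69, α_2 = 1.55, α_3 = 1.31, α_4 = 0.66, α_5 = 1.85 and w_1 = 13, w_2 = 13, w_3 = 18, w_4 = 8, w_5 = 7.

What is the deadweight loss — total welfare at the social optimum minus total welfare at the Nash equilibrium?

48.48

∂u_i/∂g_i = α_i − 1, so household i contributes w_i if α_i > 1, else 0.
α_i > 1 for i ∈ {1, 2, 3, 5}; NE contributions (13, 13, 18, 0, 7), G = 51.
W^NE = Σw_i − G^NE + (Σα_i)·G^NE = 59 + 6.06·51 = 368.06.
Planner: ∂(Σu_j)/∂g_i = Σα_j − 1 = 6.06 > 0, so everyone contributes w_i; G^SO = 59, W^SO = 59 + 6.06·59 = 416.54.
Deadweight loss = 48.48.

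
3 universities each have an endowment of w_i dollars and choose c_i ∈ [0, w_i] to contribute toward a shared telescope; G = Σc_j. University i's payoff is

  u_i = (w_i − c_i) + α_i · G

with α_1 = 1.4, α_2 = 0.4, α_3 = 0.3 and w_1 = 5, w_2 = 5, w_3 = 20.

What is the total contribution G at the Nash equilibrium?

5

∂u_i/∂c_i = α_i − 1, so university i contributes w_i if α_i > 1, else 0.
α_i > 1 for i ∈ {1}; NE contributions (5, 0, 0), G = 5.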